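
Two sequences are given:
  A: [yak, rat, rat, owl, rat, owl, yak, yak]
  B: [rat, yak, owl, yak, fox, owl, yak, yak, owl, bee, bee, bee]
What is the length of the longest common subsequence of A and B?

5

A longest common subsequence is yak, owl, owl, yak, yak (length 5); the LCS DP confirms no longer common subsequence exists.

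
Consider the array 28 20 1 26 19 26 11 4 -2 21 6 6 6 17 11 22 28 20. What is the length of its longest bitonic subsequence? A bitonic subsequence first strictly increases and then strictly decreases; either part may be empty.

7

Let inc[i] be the LIS ending at i and dec[i] the longest strictly decreasing subsequence starting at i. inc = [1, 1, 1, 2, 2, 3, 2, 2, 1, 3, 3, 3, 3, 4, 4, 5, 6, 5], dec = [6, 5, 2, 5, 4, 4, 3, 2, 1, 3, 1, 1, 1, 2, 1, 2, 2, 1].
max_i inc[i]+dec[i]−1 = 7, with one witness 1, 4, 6, 17, 22, 28, 20.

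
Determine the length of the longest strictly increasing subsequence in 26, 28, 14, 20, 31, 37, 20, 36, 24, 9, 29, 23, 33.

Let dp[i] be the longest increasing subsequence ending at position i. Then dp = [1, 2, 1, 2, 3, 4, 2, 4, 3, 1, 4, 3, 5].
The maximum is 5; one witness is 14, 20, 24, 29, 33 at positions 3,4,9,11,13.

5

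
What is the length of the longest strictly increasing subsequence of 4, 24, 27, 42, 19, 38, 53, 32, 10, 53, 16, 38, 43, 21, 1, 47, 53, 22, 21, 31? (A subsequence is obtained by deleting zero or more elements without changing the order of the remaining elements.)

8

Scanning left to right, the best length ending at each element is: 4→1, 24→2, 27→3, 42→4, 19→2, 38→4, 53→5, 32→4, 10→2, 53→5, 16→3, 38→5, 43→6, 21→4, 1→1, 47→7, 53→8, 22→5, 21→4, 31→6.
So the longest increasing subsequence has length 8, e.g. 4, 24, 27, 32, 38, 43, 47, 53.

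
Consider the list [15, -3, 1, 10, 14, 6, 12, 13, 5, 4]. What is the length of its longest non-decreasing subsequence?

Scanning left to right, the best length ending at each element is: 15→1, -3→1, 1→2, 10→3, 14→4, 6→3, 12→4, 13→5, 5→3, 4→3.
So the longest non-decreasing subsequence has length 5, e.g. -3, 1, 10, 12, 13.

5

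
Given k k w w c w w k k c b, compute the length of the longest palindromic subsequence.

9

Using dp[i][j] = 2 + dp[i+1][j−1] if the ends match, else max(dp[i+1][j], dp[i][j−1]):
dp[1][11] = 9. A witness is kkwwcwwkk at positions 1,2,3,4,5,6,7,8,9.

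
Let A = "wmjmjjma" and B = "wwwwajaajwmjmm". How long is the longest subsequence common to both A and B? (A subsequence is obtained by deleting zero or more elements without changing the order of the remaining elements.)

A longest common subsequence is wmjmm (length 5); the LCS DP confirms no longer common subsequence exists.

5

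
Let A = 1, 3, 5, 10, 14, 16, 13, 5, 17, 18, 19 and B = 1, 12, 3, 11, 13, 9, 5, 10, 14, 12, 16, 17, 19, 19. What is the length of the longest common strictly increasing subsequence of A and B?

A longest common strictly increasing subsequence is 1, 3, 5, 10, 14, 16, 17, 19 (length 8); it appears in order in both A and B, and no longer such subsequence exists.

8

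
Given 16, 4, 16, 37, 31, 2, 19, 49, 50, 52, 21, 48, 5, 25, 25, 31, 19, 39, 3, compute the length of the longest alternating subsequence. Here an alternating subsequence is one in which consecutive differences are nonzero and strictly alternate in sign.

A longest alternating subsequence is 16, 4, 37, 31, 49, 21, 48, 5, 25, 19, 39, 3 (positions 1,2,4,5,8,11,12,13,14,17,18,19); its 11 consecutive differences strictly alternate in sign, and length 12 is optimal.

12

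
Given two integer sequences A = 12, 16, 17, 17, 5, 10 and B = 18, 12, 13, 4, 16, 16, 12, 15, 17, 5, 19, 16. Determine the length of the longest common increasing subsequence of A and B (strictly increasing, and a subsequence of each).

3

A longest common strictly increasing subsequence is 12, 16, 17 (length 3); it appears in order in both A and B, and no longer such subsequence exists.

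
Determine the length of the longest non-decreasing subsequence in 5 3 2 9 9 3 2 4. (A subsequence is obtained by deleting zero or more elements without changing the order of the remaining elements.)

One longest non-decreasing subsequence is 5, 9, 9 (positions 1,4,5), of length 3; no longer one exists.

3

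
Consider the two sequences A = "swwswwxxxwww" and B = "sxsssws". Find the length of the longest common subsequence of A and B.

A longest common subsequence is sws (length 3); the LCS DP confirms no longer common subsequence exists.

3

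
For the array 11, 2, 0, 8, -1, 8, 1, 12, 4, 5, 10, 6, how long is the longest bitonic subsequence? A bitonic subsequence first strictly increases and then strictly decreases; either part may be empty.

One longest bitonic subsequence is 0, 1, 4, 5, 10, 6 (positions 3,7,9,10,11,12): it rises to 10 then falls. Length 6 is optimal.

6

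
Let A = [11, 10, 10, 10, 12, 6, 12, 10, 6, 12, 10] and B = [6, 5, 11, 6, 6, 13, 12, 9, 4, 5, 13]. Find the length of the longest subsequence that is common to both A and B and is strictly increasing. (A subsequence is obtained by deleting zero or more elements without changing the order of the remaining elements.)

2

A longest common strictly increasing subsequence is 11, 12 (length 2); it appears in order in both A and B, and no longer such subsequence exists.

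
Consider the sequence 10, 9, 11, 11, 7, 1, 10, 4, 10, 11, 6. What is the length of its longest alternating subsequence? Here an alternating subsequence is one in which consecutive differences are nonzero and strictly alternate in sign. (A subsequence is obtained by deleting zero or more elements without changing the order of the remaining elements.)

Track the best alternating length ending on an up-step vs a down-step at each position: up/down = 1/1, 1/2, 3/1, 3/1, 1/4, 1/4, 5/4, 5/6, 7/4, 7/1, 7/8.
The maximum over both is 8; one such subsequence is 10, 9, 11, 7, 10, 4, 10, 6.

8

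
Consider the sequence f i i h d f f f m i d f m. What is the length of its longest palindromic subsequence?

One longest palindromic subsequence is fdfffdf (positions 1,5,6,7,8,11,12); it reads the same forward and backward, and the interval DP gives dp[1][13] = 7.

7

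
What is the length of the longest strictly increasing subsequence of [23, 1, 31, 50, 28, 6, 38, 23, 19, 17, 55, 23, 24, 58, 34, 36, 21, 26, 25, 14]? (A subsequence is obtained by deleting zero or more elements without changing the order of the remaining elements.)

Let dp[i] be the longest increasing subsequence ending at position i. Then dp = [1, 1, 2, 3, 2, 2, 3, 3, 3, 3, 4, 4, 5, 6, 6, 7, 4, 6, 6, 3].
The maximum is 7; one witness is 1, 6, 19, 23, 24, 34, 36 at positions 2,6,9,12,13,15,16.

7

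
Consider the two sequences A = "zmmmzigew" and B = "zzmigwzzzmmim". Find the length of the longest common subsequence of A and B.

A longest common subsequence is zmmmi (length 5); the LCS DP confirms no longer common subsequence exists.

5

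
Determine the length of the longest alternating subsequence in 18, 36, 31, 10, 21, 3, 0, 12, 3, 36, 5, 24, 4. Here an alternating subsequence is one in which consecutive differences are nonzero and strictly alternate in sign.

11

Track the best alternating length ending on an up-step vs a down-step at each position: up/down = 1/1, 2/1, 2/3, 1/3, 4/3, 1/5, 1/5, 6/5, 6/7, 8/1, 8/9, 10/9, 8/11.
The maximum over both is 11; one such subsequence is 18, 36, 10, 21, 3, 12, 3, 36, 5, 24, 4.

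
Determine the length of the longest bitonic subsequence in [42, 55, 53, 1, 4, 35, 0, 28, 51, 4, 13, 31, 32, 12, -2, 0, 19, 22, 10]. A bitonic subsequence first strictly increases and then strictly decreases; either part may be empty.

8

Let inc[i] be the LIS ending at i and dec[i] the longest strictly decreasing subsequence starting at i. inc = [1, 2, 2, 1, 2, 3, 1, 3, 4, 2, 3, 4, 5, 3, 1, 2, 4, 5, 3], dec = [6, 7, 6, 3, 3, 5, 2, 4, 4, 2, 3, 3, 3, 2, 1, 1, 2, 2, 1].
max_i inc[i]+dec[i]−1 = 8, with one witness 42, 55, 53, 35, 28, 13, 12, 10.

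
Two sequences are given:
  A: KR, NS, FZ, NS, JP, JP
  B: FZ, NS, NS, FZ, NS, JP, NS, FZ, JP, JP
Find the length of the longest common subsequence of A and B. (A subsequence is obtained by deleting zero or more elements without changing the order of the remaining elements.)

A longest common subsequence is NS, FZ, NS, JP, JP (length 5); the LCS DP confirms no longer common subsequence exists.

5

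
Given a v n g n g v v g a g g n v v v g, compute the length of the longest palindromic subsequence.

10

One longest palindromic subsequence is vnggvvggnv (positions 2,3,4,6,7,8,11,12,13,16); it reads the same forward and backward, and the interval DP gives dp[1][17] = 10.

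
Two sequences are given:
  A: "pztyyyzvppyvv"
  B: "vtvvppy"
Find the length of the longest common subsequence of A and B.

A longest common subsequence is tvppy (length 5); the LCS DP confirms no longer common subsequence exists.

5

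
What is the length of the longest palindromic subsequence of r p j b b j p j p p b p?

7

Using dp[i][j] = 2 + dp[i+1][j−1] if the ends match, else max(dp[i+1][j], dp[i][j−1]):
dp[1][12] = 7. A witness is pbpppbp at positions 2,4,7,9,10,11,12.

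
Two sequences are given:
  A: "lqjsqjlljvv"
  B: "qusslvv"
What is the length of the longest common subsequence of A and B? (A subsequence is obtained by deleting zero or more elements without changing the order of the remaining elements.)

5

A longest common subsequence is qslvv (length 5); the LCS DP confirms no longer common subsequence exists.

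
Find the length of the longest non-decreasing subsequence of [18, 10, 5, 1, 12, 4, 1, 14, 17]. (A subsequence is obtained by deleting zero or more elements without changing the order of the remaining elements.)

4

One longest non-decreasing subsequence is 10, 12, 14, 17 (positions 2,5,8,9), of length 4; no longer one exists.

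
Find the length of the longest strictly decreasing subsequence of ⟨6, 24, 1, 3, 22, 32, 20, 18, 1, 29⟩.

5

Let dp[i] be the longest decreasing subsequence ending at position i. Then dp = [1, 1, 2, 2, 2, 1, 3, 4, 5, 2].
The maximum is 5; one witness is 24, 22, 20, 18, 1 at positions 2,5,7,8,9.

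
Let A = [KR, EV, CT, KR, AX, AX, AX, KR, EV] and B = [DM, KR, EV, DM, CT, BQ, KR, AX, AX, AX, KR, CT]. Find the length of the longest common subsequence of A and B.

8

A longest common subsequence is KR, EV, CT, KR, AX, AX, AX, KR (length 8); the LCS DP confirms no longer common subsequence exists.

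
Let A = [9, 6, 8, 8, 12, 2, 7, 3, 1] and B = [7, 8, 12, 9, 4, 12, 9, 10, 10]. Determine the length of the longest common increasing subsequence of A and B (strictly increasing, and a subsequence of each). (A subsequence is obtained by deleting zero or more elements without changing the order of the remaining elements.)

For each value that appears in both, track the longest common increasing run ending there.
The best achievable length is 2; one witness is 8, 12 (A-positions 3,5, B-positions 2,3).

2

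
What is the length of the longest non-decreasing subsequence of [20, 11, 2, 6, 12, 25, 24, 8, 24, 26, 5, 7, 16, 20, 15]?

6

Scanning left to right, the best length ending at each element is: 20→1, 11→1, 2→1, 6→2, 12→3, 25→4, 24→4, 8→3, 24→5, 26→6, 5→2, 7→3, 16→4, 20→5, 15→4.
So the longest non-decreasing subsequence has length 6, e.g. 2, 6, 12, 24, 24, 26.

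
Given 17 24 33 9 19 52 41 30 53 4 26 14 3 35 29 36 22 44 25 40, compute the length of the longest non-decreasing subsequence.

6

Scanning left to right, the best length ending at each element is: 17→1, 24→2, 33→3, 9→1, 19→2, 52→4, 41→4, 30→3, 53→5, 4→1, 26→3, 14→2, 3→1, 35→4, 29→4, 36→5, 22→3, 44→6, 25→4, 40→6.
So the longest non-decreasing subsequence has length 6, e.g. 17, 24, 33, 35, 36, 44.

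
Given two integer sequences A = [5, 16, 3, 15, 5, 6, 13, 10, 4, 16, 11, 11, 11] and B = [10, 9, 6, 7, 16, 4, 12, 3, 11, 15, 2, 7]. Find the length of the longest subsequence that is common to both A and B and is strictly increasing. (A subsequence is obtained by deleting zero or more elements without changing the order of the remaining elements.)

For each value that appears in both, track the longest common increasing run ending there.
The best achievable length is 2; one witness is 10, 16 (A-positions 8,10, B-positions 1,5).

2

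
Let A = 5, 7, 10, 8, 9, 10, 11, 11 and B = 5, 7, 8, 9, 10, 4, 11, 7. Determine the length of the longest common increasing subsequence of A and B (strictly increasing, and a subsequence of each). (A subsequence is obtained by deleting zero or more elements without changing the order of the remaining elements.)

6

A longest common strictly increasing subsequence is 5, 7, 8, 9, 10, 11 (length 6); it appears in order in both A and B, and no longer such subsequence exists.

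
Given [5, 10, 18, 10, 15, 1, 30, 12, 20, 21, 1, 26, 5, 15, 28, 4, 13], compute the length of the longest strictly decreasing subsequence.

One longest decreasing subsequence is 18, 15, 12, 5, 4 (positions 3,5,8,13,16), of length 5; no longer one exists.

5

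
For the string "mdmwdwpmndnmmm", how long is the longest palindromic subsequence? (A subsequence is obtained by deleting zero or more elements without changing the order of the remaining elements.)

Using dp[i][j] = 2 + dp[i+1][j−1] if the ends match, else max(dp[i+1][j], dp[i][j−1]):
dp[1][14] = 9. A witness is mmmndnmmm at positions 1,3,8,9,10,11,12,13,14.

9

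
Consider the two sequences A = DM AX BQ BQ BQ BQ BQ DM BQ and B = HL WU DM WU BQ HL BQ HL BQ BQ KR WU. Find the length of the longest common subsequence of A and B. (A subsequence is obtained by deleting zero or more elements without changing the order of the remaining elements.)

A longest common subsequence is DM, BQ, BQ, BQ, BQ (length 5); the LCS DP confirms no longer common subsequence exists.

5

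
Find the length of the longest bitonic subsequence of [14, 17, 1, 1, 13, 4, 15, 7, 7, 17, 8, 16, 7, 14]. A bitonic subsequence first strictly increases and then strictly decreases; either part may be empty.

Let inc[i] be the LIS ending at i and dec[i] the longest strictly decreasing subsequence starting at i. inc = [1, 2, 1, 1, 2, 2, 3, 3, 3, 4, 4, 5, 3, 5], dec = [4, 4, 1, 1, 3, 1, 3, 1, 1, 3, 2, 2, 1, 1].
max_i inc[i]+dec[i]−1 = 6, with one witness 1, 13, 15, 17, 16, 14.

6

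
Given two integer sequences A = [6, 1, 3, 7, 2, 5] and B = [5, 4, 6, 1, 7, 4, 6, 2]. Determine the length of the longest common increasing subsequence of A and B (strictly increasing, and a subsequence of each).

A longest common strictly increasing subsequence is 6, 7 (length 2); it appears in order in both A and B, and no longer such subsequence exists.

2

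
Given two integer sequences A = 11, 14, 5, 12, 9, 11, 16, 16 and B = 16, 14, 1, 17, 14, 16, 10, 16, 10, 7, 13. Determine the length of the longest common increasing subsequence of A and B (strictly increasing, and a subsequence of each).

A longest common strictly increasing subsequence is 14, 16 (length 2); it appears in order in both A and B, and no longer such subsequence exists.

2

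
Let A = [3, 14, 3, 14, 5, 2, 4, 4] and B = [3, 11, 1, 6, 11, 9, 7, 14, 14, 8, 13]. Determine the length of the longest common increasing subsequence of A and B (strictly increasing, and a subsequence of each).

For each value that appears in both, track the longest common increasing run ending there.
The best achievable length is 2; one witness is 3, 14 (A-positions 1,2, B-positions 1,8).

2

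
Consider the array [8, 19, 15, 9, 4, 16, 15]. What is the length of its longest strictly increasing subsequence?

One longest increasing subsequence is 8, 15, 16 (positions 1,3,6), of length 3; no longer one exists.

3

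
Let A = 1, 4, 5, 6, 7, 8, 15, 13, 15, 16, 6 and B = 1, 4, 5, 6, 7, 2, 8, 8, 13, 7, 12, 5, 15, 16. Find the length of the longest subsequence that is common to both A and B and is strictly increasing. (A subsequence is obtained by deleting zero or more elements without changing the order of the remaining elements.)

A longest common strictly increasing subsequence is 1, 4, 5, 6, 7, 8, 13, 15, 16 (length 9); it appears in order in both A and B, and no longer such subsequence exists.

9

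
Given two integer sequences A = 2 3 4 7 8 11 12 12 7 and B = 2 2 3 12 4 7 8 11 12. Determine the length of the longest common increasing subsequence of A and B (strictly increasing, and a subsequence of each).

7

A longest common strictly increasing subsequence is 2, 3, 4, 7, 8, 11, 12 (length 7); it appears in order in both A and B, and no longer such subsequence exists.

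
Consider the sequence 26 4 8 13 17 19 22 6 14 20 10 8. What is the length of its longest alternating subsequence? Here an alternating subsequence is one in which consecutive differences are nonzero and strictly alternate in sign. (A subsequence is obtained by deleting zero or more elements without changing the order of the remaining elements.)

6

A longest alternating subsequence is 26, 4, 8, 6, 14, 10 (positions 1,2,3,8,9,11); its 5 consecutive differences strictly alternate in sign, and length 6 is optimal.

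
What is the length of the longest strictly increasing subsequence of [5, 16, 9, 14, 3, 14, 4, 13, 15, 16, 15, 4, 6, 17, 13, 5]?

Let dp[i] be the longest increasing subsequence ending at position i. Then dp = [1, 2, 2, 3, 1, 3, 2, 3, 4, 5, 4, 2, 3, 6, 4, 3].
The maximum is 6; one witness is 5, 9, 14, 15, 16, 17 at positions 1,3,4,9,10,14.

6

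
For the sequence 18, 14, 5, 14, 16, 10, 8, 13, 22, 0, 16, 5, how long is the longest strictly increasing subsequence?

4

One longest increasing subsequence is 5, 14, 16, 22 (positions 3,4,5,9), of length 4; no longer one exists.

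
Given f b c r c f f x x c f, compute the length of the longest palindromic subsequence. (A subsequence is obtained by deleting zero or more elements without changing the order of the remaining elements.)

6

Using dp[i][j] = 2 + dp[i+1][j−1] if the ends match, else max(dp[i+1][j], dp[i][j−1]):
dp[1][11] = 6. A witness is fcxxcf at positions 1,3,8,9,10,11.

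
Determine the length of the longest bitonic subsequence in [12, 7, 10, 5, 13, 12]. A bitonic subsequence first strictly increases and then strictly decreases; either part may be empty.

4

One longest bitonic subsequence is 7, 10, 13, 12 (positions 2,3,5,6): it rises to 13 then falls. Length 4 is optimal.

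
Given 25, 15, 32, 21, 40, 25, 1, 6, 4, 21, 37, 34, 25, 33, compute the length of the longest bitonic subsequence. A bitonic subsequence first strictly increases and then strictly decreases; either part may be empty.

6

Let inc[i] be the LIS ending at i and dec[i] the longest strictly decreasing subsequence starting at i. inc = [1, 1, 2, 2, 3, 3, 1, 2, 2, 3, 4, 4, 4, 5], dec = [4, 3, 4, 3, 4, 3, 1, 2, 1, 1, 3, 2, 1, 1].
max_i inc[i]+dec[i]−1 = 6, with one witness 25, 32, 40, 37, 34, 33.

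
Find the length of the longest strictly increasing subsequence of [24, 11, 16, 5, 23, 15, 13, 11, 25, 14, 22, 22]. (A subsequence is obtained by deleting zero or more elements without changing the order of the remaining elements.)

4

Let dp[i] be the longest increasing subsequence ending at position i. Then dp = [1, 1, 2, 1, 3, 2, 2, 2, 4, 3, 4, 4].
The maximum is 4; one witness is 11, 16, 23, 25 at positions 2,3,5,9.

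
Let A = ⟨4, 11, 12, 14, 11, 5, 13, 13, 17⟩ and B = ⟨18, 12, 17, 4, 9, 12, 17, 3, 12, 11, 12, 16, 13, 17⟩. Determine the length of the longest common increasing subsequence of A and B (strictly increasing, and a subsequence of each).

For each value that appears in both, track the longest common increasing run ending there.
The best achievable length is 5; one witness is 4, 11, 12, 13, 17 (A-positions 1,2,3,7,9, B-positions 4,10,11,13,14).

5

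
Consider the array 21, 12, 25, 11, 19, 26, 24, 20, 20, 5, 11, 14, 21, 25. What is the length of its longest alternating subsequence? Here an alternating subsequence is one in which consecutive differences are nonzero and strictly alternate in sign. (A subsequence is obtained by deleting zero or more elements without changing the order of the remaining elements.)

7

Track the best alternating length ending on an up-step vs a down-step at each position: up/down = 1/1, 1/2, 3/1, 1/4, 5/4, 5/1, 5/6, 5/6, 5/6, 1/6, 7/6, 7/6, 7/6, 7/6.
The maximum over both is 7; one such subsequence is 21, 12, 25, 11, 19, 5, 11.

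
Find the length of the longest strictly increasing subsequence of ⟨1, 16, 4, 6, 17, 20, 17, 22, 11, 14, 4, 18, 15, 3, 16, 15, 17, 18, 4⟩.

9

One longest increasing subsequence is 1, 4, 6, 11, 14, 15, 16, 17, 18 (positions 1,3,4,9,10,13,15,17,18), of length 9; no longer one exists.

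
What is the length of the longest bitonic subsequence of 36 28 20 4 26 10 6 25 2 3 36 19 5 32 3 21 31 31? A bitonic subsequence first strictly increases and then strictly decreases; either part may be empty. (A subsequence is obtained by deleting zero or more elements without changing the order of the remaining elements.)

Let inc[i] be the LIS ending at i and dec[i] the longest strictly decreasing subsequence starting at i. inc = [1, 1, 1, 1, 2, 2, 2, 3, 1, 2, 4, 3, 3, 4, 2, 4, 5, 5], dec = [7, 6, 5, 2, 5, 4, 3, 4, 1, 1, 4, 3, 2, 2, 1, 1, 1, 1].
max_i inc[i]+dec[i]−1 = 7, with one witness 36, 28, 26, 25, 19, 5, 3.

7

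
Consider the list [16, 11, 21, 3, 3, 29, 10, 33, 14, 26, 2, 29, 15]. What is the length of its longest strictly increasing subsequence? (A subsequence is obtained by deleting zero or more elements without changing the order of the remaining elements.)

One longest increasing subsequence is 3, 10, 14, 26, 29 (positions 4,7,9,10,12), of length 5; no longer one exists.

5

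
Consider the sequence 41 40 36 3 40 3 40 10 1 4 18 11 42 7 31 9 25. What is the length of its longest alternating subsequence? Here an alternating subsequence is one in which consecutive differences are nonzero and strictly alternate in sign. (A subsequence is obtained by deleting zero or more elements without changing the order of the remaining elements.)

Track the best alternating length ending on an up-step vs a down-step at each position: up/down = 1/1, 1/2, 1/2, 1/2, 3/2, 1/4, 5/2, 5/6, 1/6, 7/6, 7/6, 7/8, 9/1, 7/10, 11/10, 11/12, 13/12.
The maximum over both is 13; one such subsequence is 41, 36, 40, 3, 40, 10, 18, 11, 42, 7, 31, 9, 25.

13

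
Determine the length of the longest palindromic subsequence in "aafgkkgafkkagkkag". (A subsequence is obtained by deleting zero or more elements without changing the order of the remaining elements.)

One longest palindromic subsequence is gkkgakkagkkg (positions 4,5,6,7,8,10,11,12,13,14,15,17); it reads the same forward and backward, and the interval DP gives dp[1][17] = 12.

12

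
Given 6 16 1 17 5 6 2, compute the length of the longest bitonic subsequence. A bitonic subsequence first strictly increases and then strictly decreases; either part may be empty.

5

One longest bitonic subsequence is 6, 16, 17, 6, 2 (positions 1,2,4,6,7): it rises to 17 then falls. Length 5 is optimal.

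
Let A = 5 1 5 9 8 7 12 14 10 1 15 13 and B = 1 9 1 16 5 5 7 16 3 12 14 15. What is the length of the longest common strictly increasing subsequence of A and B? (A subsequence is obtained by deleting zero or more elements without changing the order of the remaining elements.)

6

For each value that appears in both, track the longest common increasing run ending there.
The best achievable length is 6; one witness is 1, 5, 7, 12, 14, 15 (A-positions 2,3,6,7,8,11, B-positions 1,5,7,10,11,12).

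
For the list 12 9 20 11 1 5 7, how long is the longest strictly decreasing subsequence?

Let dp[i] be the longest decreasing subsequence ending at position i. Then dp = [1, 2, 1, 2, 3, 3, 3].
The maximum is 3; one witness is 12, 9, 1 at positions 1,2,5.

3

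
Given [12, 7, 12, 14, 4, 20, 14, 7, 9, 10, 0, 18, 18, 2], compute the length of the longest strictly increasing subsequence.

5

Let dp[i] be the longest increasing subsequence ending at position i. Then dp = [1, 1, 2, 3, 1, 4, 3, 2, 3, 4, 1, 5, 5, 2].
The maximum is 5; one witness is 4, 7, 9, 10, 18 at positions 5,8,9,10,12.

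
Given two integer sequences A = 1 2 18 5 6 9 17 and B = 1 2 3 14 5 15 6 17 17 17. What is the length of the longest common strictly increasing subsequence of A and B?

For each value that appears in both, track the longest common increasing run ending there.
The best achievable length is 5; one witness is 1, 2, 5, 6, 17 (A-positions 1,2,4,5,7, B-positions 1,2,5,7,8).

5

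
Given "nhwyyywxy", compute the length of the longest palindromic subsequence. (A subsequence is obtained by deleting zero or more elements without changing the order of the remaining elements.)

One longest palindromic subsequence is wyyyw (positions 3,4,5,6,7); it reads the same forward and backward, and the interval DP gives dp[1][9] = 5.

5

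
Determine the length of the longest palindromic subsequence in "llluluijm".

4

One longest palindromic subsequence is llll (positions 1,2,3,5); it reads the same forward and backward, and the interval DP gives dp[1][9] = 4.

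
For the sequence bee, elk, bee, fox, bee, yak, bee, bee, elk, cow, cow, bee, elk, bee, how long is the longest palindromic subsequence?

9

One longest palindromic subsequence is bee elk bee bee bee bee bee elk bee (positions 1,2,3,5,7,8,12,13,14); it reads the same forward and backward, and the interval DP gives dp[1][14] = 9.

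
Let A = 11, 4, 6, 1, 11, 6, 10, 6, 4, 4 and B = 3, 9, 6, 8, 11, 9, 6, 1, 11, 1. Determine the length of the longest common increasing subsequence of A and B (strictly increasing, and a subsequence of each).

A longest common strictly increasing subsequence is 6, 11 (length 2); it appears in order in both A and B, and no longer such subsequence exists.

2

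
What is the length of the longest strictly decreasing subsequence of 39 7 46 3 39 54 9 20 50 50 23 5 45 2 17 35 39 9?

5

Let dp[i] be the longest decreasing subsequence ending at position i. Then dp = [1, 2, 1, 3, 2, 1, 3, 3, 2, 2, 3, 4, 3, 5, 4, 4, 4, 5].
The maximum is 5; one witness is 46, 39, 9, 5, 2 at positions 3,5,7,12,14.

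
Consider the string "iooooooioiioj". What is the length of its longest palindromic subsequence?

One longest palindromic subsequence is ioooooooi (positions 1,2,3,4,5,6,7,9,11); it reads the same forward and backward, and the interval DP gives dp[1][13] = 9.

9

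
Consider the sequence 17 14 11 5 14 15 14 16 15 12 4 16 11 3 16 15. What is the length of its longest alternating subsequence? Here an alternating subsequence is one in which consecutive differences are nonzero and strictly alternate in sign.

A longest alternating subsequence is 17, 14, 15, 14, 16, 15, 16, 11, 16, 15 (positions 1,2,6,7,8,9,12,13,15,16); its 9 consecutive differences strictly alternate in sign, and length 10 is optimal.

10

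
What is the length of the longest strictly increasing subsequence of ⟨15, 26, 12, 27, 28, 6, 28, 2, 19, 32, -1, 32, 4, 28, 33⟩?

6

Let dp[i] be the longest increasing subsequence ending at position i. Then dp = [1, 2, 1, 3, 4, 1, 4, 1, 2, 5, 1, 5, 2, 4, 6].
The maximum is 6; one witness is 15, 26, 27, 28, 32, 33 at positions 1,2,4,5,10,15.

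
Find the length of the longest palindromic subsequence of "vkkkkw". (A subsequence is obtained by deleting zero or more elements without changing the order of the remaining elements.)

One longest palindromic subsequence is kkkk (positions 2,3,4,5); it reads the same forward and backward, and the interval DP gives dp[1][6] = 4.

4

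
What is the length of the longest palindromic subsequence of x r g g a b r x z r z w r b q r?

Using dp[i][j] = 2 + dp[i+1][j−1] if the ends match, else max(dp[i+1][j], dp[i][j−1]):
dp[1][16] = 9. A witness is rbrzrzrbr at positions 2,6,7,9,10,11,13,14,16.

9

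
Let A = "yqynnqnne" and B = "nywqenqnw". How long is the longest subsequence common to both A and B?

A longest common subsequence is yqnqn (length 5); the LCS DP confirms no longer common subsequence exists.

5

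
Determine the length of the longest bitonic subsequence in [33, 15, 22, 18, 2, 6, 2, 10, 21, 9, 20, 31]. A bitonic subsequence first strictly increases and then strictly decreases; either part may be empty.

One longest bitonic subsequence is 33, 22, 18, 10, 9 (positions 1,3,4,8,10): it rises to 33 then falls. Length 5 is optimal.

5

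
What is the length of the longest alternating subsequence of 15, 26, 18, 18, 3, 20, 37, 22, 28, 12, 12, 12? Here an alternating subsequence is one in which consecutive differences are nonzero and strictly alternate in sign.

7

Track the best alternating length ending on an up-step vs a down-step at each position: up/down = 1/1, 2/1, 2/3, 2/3, 1/3, 4/3, 4/1, 4/5, 6/5, 4/7, 4/7, 4/7.
The maximum over both is 7; one such subsequence is 15, 26, 18, 37, 22, 28, 12.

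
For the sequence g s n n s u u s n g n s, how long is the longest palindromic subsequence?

One longest palindromic subsequence is snnsuusnns (positions 2,3,4,5,6,7,8,9,11,12); it reads the same forward and backward, and the interval DP gives dp[1][12] = 10.

10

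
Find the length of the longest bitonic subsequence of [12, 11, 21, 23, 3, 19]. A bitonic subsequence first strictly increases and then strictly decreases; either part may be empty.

One longest bitonic subsequence is 12, 21, 23, 19 (positions 1,3,4,6): it rises to 23 then falls. Length 4 is optimal.

4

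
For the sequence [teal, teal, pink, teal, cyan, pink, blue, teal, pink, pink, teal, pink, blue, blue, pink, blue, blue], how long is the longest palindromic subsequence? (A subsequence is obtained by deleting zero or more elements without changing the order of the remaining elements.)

8

Using dp[i][j] = 2 + dp[i+1][j−1] if the ends match, else max(dp[i+1][j], dp[i][j−1]):
dp[1][17] = 8. A witness is pink blue teal pink pink teal blue pink at positions 6,7,8,9,10,11,14,15.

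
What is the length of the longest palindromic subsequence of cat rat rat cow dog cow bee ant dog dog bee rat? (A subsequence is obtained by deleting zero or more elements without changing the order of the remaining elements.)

Using dp[i][j] = 2 + dp[i+1][j−1] if the ends match, else max(dp[i+1][j], dp[i][j−1]):
dp[1][12] = 6. A witness is rat bee dog dog bee rat at positions 2,7,9,10,11,12.

6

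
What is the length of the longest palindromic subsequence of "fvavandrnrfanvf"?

One longest palindromic subsequence is fvnrnrnvf (positions 1,2,6,8,9,10,13,14,15); it reads the same forward and backward, and the interval DP gives dp[1][15] = 9.

9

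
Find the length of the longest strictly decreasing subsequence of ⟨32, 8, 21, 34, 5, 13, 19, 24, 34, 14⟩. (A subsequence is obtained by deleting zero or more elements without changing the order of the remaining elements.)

Let dp[i] be the longest decreasing subsequence ending at position i. Then dp = [1, 2, 2, 1, 3, 3, 3, 2, 1, 4].
The maximum is 4; one witness is 32, 21, 19, 14 at positions 1,3,7,10.

4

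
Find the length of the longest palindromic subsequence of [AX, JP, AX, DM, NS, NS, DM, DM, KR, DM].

One longest palindromic subsequence is DM DM DM DM (positions 4,7,8,10); it reads the same forward and backward, and the interval DP gives dp[1][10] = 4.

4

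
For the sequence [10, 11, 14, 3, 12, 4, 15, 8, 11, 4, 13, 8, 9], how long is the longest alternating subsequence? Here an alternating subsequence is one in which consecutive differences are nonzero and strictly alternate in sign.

A longest alternating subsequence is 10, 11, 3, 12, 4, 15, 8, 11, 4, 13, 8, 9 (positions 1,2,4,5,6,7,8,9,10,11,12,13); its 11 consecutive differences strictly alternate in sign, and length 12 is optimal.

12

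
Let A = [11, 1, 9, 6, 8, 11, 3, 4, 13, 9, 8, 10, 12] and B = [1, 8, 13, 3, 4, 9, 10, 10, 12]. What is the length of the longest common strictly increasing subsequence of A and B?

A longest common strictly increasing subsequence is 1, 3, 4, 9, 10, 12 (length 6); it appears in order in both A and B, and no longer such subsequence exists.

6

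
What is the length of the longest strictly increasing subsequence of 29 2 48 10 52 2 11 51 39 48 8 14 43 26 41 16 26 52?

Let dp[i] be the longest increasing subsequence ending at position i. Then dp = [1, 1, 2, 2, 3, 1, 3, 4, 4, 5, 2, 4, 5, 5, 6, 5, 6, 7].
The maximum is 7; one witness is 2, 10, 11, 14, 26, 41, 52 at positions 2,4,7,12,14,15,18.

7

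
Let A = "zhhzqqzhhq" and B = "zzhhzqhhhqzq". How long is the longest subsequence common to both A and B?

8

A longest common subsequence is zhhzqqzq (length 8); the LCS DP confirms no longer common subsequence exists.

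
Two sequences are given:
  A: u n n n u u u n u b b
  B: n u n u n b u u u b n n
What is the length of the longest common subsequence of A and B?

A longest common subsequence is unnuuun (length 7); the LCS DP confirms no longer common subsequence exists.

7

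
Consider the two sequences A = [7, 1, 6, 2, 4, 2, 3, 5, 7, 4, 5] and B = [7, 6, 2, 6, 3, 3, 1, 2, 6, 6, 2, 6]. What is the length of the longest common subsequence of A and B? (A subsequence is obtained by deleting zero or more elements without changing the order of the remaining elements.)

A longest common subsequence is 7, 1, 6, 2 (length 4); the LCS DP confirms no longer common subsequence exists.

4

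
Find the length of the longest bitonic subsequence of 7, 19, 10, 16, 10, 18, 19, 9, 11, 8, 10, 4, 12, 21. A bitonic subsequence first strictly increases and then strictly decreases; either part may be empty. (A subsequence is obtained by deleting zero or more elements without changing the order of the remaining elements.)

8

One longest bitonic subsequence is 7, 10, 16, 18, 19, 11, 10, 4 (positions 1,3,4,6,7,9,11,12): it rises to 19 then falls. Length 8 is optimal.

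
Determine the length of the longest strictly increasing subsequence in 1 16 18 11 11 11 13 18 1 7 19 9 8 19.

Let dp[i] be the longest increasing subsequence ending at position i. Then dp = [1, 2, 3, 2, 2, 2, 3, 4, 1, 2, 5, 3, 3, 5].
The maximum is 5; one witness is 1, 11, 13, 18, 19 at positions 1,4,7,8,11.

5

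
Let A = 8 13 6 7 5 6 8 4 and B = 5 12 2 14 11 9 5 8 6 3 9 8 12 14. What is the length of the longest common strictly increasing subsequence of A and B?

3

For each value that appears in both, track the longest common increasing run ending there.
The best achievable length is 3; one witness is 5, 6, 8 (A-positions 5,6,7, B-positions 1,9,12).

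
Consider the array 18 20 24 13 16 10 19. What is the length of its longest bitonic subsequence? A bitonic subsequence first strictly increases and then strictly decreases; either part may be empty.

5

Let inc[i] be the LIS ending at i and dec[i] the longest strictly decreasing subsequence starting at i. inc = [1, 2, 3, 1, 2, 1, 3], dec = [3, 3, 3, 2, 2, 1, 1].
max_i inc[i]+dec[i]−1 = 5, with one witness 18, 20, 24, 16, 10.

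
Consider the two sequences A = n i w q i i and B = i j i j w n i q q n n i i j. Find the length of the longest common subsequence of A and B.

5

A longest common subsequence is niqii (length 5); the LCS DP confirms no longer common subsequence exists.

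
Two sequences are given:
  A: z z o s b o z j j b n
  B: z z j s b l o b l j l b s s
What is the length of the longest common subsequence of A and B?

7

A longest common subsequence is zzsbojb (length 7); the LCS DP confirms no longer common subsequence exists.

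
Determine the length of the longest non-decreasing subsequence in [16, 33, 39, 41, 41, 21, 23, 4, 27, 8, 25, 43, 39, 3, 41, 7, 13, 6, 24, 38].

6

Scanning left to right, the best length ending at each element is: 16→1, 33→2, 39→3, 41→4, 41→5, 21→2, 23→3, 4→1, 27→4, 8→2, 25→4, 43→6, 39→5, 3→1, 41→6, 7→2, 13→3, 6→2, 24→4, 38→5.
So the longest non-decreasing subsequence has length 6, e.g. 16, 33, 39, 41, 41, 43.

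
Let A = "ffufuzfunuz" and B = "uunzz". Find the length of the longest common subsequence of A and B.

4

Backtracking the LCS table gives one alignment: u (A3,B1) → u (A5,B2) → z (A6,B4) → z (A11,B5).
So the longest common subsequence has length 4.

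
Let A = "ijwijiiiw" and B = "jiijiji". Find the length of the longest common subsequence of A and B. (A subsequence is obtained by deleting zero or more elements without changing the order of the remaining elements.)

Backtracking the LCS table gives one alignment: i (A1,B3) → j (A2,B4) → i (A4,B5) → j (A5,B6) → i (A8,B7).
So the longest common subsequence has length 5.

5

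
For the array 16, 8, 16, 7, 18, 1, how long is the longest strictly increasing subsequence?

3

Scanning left to right, the best length ending at each element is: 16→1, 8→1, 16→2, 7→1, 18→3, 1→1.
So the longest increasing subsequence has length 3, e.g. 8, 16, 18.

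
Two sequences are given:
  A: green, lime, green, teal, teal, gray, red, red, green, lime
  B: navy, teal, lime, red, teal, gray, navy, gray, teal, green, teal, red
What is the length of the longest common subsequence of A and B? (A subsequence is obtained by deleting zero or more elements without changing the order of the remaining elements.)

A longest common subsequence is lime, green, teal, red (length 4); the LCS DP confirms no longer common subsequence exists.

4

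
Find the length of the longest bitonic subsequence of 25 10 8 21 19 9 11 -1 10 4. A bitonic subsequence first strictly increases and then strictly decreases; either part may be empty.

6

Let inc[i] be the LIS ending at i and dec[i] the longest strictly decreasing subsequence starting at i. inc = [1, 1, 1, 2, 2, 2, 3, 1, 3, 2], dec = [6, 3, 2, 5, 4, 2, 3, 1, 2, 1].
max_i inc[i]+dec[i]−1 = 6, with one witness 25, 21, 19, 11, 10, 4.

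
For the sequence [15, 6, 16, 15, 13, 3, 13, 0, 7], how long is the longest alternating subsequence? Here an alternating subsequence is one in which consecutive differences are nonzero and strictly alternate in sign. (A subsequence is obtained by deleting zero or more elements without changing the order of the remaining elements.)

Track the best alternating length ending on an up-step vs a down-step at each position: up/down = 1/1, 1/2, 3/1, 3/4, 3/4, 1/4, 5/4, 1/6, 7/6.
The maximum over both is 7; one such subsequence is 15, 6, 16, 3, 13, 0, 7.

7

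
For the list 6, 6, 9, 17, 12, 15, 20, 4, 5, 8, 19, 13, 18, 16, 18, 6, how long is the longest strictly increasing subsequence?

One longest increasing subsequence is 6, 9, 12, 15, 16, 18 (positions 1,3,5,6,14,15), of length 6; no longer one exists.

6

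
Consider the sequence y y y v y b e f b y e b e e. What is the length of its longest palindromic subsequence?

5

One longest palindromic subsequence is eebee (positions 7,11,12,13,14); it reads the same forward and backward, and the interval DP gives dp[1][14] = 5.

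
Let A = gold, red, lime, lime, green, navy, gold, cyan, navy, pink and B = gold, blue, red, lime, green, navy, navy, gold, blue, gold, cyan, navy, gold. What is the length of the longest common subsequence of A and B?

8

A longest common subsequence is gold, red, lime, green, navy, gold, cyan, navy (length 8); the LCS DP confirms no longer common subsequence exists.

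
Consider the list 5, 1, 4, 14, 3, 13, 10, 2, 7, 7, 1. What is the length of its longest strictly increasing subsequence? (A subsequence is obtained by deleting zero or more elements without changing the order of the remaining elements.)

Scanning left to right, the best length ending at each element is: 5→1, 1→1, 4→2, 14→3, 3→2, 13→3, 10→3, 2→2, 7→3, 7→3, 1→1.
So the longest increasing subsequence has length 3, e.g. 1, 4, 14.

3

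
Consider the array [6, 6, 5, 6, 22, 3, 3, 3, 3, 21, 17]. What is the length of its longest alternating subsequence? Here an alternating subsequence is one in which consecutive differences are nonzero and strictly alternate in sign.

Track the best alternating length ending on an up-step vs a down-step at each position: up/down = 1/1, 1/1, 1/2, 3/1, 3/1, 1/4, 1/4, 1/4, 1/4, 5/4, 5/6.
The maximum over both is 6; one such subsequence is 6, 5, 6, 3, 21, 17.

6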